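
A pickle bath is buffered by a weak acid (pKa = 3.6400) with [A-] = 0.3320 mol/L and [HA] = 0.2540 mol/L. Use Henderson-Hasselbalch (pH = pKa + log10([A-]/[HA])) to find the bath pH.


ratio = [A-] / [HA] = 0.3320 / 0.2540 = 1.3071
log10(ratio) = 0.1163
pH = pKa + log10(ratio) = 3.6400 + 0.1163 = 3.7563


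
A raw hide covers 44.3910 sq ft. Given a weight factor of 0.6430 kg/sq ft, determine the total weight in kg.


Formula: Weight = area * weight_per_sqft
Substituting: Weight = 44.3910 * 0.6430
Result: 28.5434 kg


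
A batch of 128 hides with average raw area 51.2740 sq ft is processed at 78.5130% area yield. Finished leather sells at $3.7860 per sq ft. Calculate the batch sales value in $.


Raw_total = N * avg_area = 128 * 51.2740 = 6563.0720 sq ft
Finished = Raw_total * yield / 100 = 6563.0720 * 78.5130 / 100 = 5152.8647 sq ft
Value = Finished * price = 5152.8647 * 3.7860 = 19508.7458 $


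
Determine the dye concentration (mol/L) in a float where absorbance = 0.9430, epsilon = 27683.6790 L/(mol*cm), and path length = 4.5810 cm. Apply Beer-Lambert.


Formula: c = A / (epsilon * l)
Substituting: c = 0.9430 / (27683.6790 * 4.5810)
Result: 7.4358e-06 mol/L


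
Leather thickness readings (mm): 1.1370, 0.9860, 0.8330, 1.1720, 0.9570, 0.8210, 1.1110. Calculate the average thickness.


Formula: Average = sum / n
Substituting: Average = 7.0170 / 7
Result: 1.0024 mm


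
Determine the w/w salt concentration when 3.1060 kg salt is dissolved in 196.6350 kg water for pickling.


Formula: Conc = salt / (water + salt) * 100
Substituting: Conc = 3.1060 / (196.6350 + 3.1060) * 100
Result: 1.5550 %


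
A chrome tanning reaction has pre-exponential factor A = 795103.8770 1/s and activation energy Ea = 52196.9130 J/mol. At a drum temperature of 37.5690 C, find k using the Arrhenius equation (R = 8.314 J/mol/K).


T_K = T_C + 273.15 = 37.5690 + 273.15 = 310.7190 K
exponent = -Ea / (R * T_K) = -52196.9130 / (8.314 * 310.7190) = -20.2054
k = A * exp(exponent) = 795103.8770 * exp(-20.2054) = 0.00133456 1/s


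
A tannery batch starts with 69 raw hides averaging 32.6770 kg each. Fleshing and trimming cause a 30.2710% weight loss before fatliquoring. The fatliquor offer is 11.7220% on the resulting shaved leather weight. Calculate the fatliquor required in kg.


Total_raw = N * avg_wt = 69 * 32.6770 = 2254.7130 kg
Substrate = Total_raw * (1 - loss/100) = 2254.7130 * (1 - 30.2710/100) = 1572.1888 kg
Fat = Substrate * pct / 100 = 1572.1888 * 11.7220 / 100 = 184.2920 kg


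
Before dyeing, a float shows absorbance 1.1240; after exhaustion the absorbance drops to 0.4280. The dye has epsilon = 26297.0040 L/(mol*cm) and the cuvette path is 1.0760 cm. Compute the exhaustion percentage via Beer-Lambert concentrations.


c_initial = A_i / (epsilon * l) = 1.1240 / (26297.0040 * 1.0760) = 3.9724e-05 mol/L
c_final = A_f / (epsilon * l) = 0.4280 / (26297.0040 * 1.0760) = 1.5126e-05 mol/L
Exhaustion = (c_initial - c_final) / c_initial * 100 = (3.9724e-05 - 1.5126e-05) / 3.9724e-05 * 100 = 61.9217 %


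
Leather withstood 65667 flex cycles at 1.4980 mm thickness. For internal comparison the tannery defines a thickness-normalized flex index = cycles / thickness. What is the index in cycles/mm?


Formula: Index = cycles / thickness
Substituting: Index = 65667 / 1.4980
Result: 43836.4486 cycles/mm


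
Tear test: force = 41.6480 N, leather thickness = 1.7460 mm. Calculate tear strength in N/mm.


Formula: Tear strength = force / thickness
Substituting: Tear strength = 41.6480 / 1.7460
Result: 23.8534 N/mm


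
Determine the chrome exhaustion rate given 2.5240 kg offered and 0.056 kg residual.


Formula: Uptake = (offered - residual) / offered * 100
Substituting: Uptake = (2.5240 - 0.056) / 2.5240 * 100
Result: 97.7813 %


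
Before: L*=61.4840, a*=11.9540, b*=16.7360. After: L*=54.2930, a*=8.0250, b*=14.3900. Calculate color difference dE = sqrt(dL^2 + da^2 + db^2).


dL = -7.1910, da = -3.9290, db = -2.3460
dE = sqrt((-7.1910)^2 + (-3.9290)^2 + (-2.3460)^2) = 8.5236


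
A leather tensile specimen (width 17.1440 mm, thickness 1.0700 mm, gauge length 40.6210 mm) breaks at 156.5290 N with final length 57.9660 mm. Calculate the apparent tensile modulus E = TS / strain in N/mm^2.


TS = F / (w * t) = 156.5290 / (17.1440 * 1.0700) = 8.5329 N/mm^2
strain = (Lf - L0) / L0 = (57.9660 - 40.6210) / 40.6210 = 0.4270
E = TS / strain = 8.5329 / 0.4270 = 19.9837 N/mm^2


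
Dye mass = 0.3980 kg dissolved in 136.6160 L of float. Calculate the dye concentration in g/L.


Formula: Conc = dye_mass(kg) / volume(L) * 1000
Substituting: Conc = 0.3980 / 136.6160 * 1000
Result: 2.9133 g/L


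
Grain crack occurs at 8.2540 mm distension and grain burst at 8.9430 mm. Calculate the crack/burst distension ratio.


Formula: Ratio = crack / burst
Substituting: Ratio = 8.2540 / 8.9430
Result: 0.9230


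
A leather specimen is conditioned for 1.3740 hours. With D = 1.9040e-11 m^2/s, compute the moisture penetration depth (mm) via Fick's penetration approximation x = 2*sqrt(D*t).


t = 1.3740 hr * 3600 = 4946.4000 s
D * t = 1.9040e-11 * 4946.4000 = 9.4179e-08
x = 2 * sqrt(D*t) = 2 * sqrt(9.4179e-08) = 6.1377e-04 m = 0.6138 mm


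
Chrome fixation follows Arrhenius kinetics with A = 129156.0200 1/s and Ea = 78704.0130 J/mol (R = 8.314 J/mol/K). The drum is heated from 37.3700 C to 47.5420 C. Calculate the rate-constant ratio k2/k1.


T1 = 37.3700 + 273.15 = 310.5200 K; T2 = 47.5420 + 273.15 = 320.6920 K
k1 = A * exp(-Ea/(R*T1)) = 129156.0200 * exp(-78704.0130/(8.314*310.5200)) = 7.4355e-09 1/s
k2 = A * exp(-Ea/(R*T2)) = 129156.0200 * exp(-78704.0130/(8.314*320.6920)) = 1.9555e-08 1/s
k2/k1 = 1.9555e-08 / 7.4355e-09 = 2.6300


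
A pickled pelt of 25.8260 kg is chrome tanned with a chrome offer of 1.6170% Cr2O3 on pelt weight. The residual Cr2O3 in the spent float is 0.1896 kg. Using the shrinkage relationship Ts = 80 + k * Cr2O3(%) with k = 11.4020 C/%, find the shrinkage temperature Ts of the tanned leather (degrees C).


Offered = pelt * offer_pct / 100 = 25.8260 * 1.6170 / 100 = 0.4176 kg
Uptake = offered - residual = 0.4176 - 0.1896 = 0.2280 kg
Cr2O3% on pelt = uptake / pelt * 100 = 0.2280 / 25.8260 * 100 = 0.8829 %
Ts = 80 + k * Cr2O3% = 80 + 11.4020 * 0.8829 = 90.0663 C


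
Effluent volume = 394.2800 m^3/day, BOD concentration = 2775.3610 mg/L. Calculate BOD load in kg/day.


Formula: BOD_load = volume * conc / 1000
Substituting: BOD_load = 394.2800 * 2775.3610 / 1000
Result: 1094.2693 kg/day


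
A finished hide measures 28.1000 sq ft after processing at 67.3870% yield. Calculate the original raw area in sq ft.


Formula: raw = finished * 100 / yield
Substituting: raw = 28.1000 * 100 / 67.3870
Result: 41.6994 sq ft


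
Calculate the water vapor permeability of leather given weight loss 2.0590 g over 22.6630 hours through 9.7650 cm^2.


Formula: WVP = loss / (area * time)
Substituting: WVP = 2.0590 / (9.7650 * 22.6630)
Result: 0.00930394 g/(cm^2*hr)


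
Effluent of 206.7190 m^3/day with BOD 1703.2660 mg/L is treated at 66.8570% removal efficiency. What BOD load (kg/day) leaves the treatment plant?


Load_in = volume * conc / 1000 = 206.7190 * 1703.2660 / 1000 = 352.0974 kg/day
Removed = Load_in * eff / 100 = 352.0974 * 66.8570 / 100 = 235.4018 kg/day
Load_out = Load_in - Removed = 352.0974 - 235.4018 = 116.6957 kg/day


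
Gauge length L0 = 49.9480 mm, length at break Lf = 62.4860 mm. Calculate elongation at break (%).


Formula: Elongation = (Lf - L0) / L0 * 100
Substituting: Elongation = (62.4860 - 49.9480) / 49.9480 * 100
Result: 25.1021 %


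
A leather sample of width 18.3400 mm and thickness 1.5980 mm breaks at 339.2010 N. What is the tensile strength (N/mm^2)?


Formula: TS = force / (width * thickness)
Substituting: TS = 339.2010 / (18.3400 * 1.5980)
Result: 11.5739 N/mm^2


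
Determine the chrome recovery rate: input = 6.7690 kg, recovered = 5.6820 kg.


Formula: Recovery = recovered / input * 100
Substituting: Recovery = 5.6820 / 6.7690 * 100
Result: 83.9415 %


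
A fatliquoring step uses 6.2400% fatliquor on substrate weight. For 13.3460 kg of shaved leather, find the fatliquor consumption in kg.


Formula: Fat = substrate * pct / 100
Substituting: Fat = 13.3460 * 6.2400 / 100
Result: 0.8328 kg


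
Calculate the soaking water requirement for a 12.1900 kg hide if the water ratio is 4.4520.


Formula: Water = hide_weight * ratio
Substituting: Water = 12.1900 * 4.4520
Result: 54.2699 kg


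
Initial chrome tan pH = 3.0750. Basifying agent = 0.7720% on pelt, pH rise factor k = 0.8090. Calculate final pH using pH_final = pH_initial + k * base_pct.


Formula: pH_final = pH_initial + k * base_pct
Substituting: pH_final = 3.0750 + 0.8090 * 0.7720
Result: 3.6995


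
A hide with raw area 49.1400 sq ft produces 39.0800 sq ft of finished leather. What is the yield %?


Formula: Yield = finished / raw * 100
Substituting: Yield = 39.0800 / 49.1400 * 100
Result: 79.5279 %


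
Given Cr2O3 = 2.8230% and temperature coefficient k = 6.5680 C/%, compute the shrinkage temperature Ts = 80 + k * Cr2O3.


Formula: Ts = 80 + k * Cr2O3
Substituting: Ts = 80 + 6.5680 * 2.8230
Result: 98.5415 C


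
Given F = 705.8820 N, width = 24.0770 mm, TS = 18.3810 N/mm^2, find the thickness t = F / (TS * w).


Formula: t = F / (TS * w)
Substituting: t = 705.8820 / (18.3810 * 24.0770)
Result: 1.5950 mm


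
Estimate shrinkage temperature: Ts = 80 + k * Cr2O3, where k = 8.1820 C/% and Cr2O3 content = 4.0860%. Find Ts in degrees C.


Formula: Ts = 80 + k * Cr2O3
Substituting: Ts = 80 + 8.1820 * 4.0860
Result: 113.4317 C


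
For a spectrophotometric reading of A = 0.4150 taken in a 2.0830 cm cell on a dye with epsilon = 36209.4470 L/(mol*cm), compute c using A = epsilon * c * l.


Formula: c = A / (epsilon * l)
Substituting: c = 0.4150 / (36209.4470 * 2.0830)
Result: 5.5022e-06 mol/L


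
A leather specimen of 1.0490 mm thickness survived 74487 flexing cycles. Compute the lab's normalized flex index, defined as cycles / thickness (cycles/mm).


Formula: Index = cycles / thickness
Substituting: Index = 74487 / 1.0490
Result: 71007.6263 cycles/mm


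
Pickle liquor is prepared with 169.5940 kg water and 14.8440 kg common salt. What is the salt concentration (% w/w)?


Formula: Conc = salt / (water + salt) * 100
Substituting: Conc = 14.8440 / (169.5940 + 14.8440) * 100
Result: 8.0482 %


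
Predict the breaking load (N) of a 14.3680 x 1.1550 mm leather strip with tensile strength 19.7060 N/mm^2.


Formula: F = TS * w * t
Substituting: F = 19.7060 * 14.3680 * 1.1550
Result: 327.0219 N


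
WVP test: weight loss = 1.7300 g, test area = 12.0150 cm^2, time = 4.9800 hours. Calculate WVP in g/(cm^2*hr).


Formula: WVP = loss / (area * time)
Substituting: WVP = 1.7300 / (12.0150 * 4.9800)
Result: 0.028913 g/(cm^2*hr)


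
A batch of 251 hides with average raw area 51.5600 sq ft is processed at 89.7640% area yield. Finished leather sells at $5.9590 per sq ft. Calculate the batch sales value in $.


Raw_total = N * avg_area = 251 * 51.5600 = 12941.5600 sq ft
Finished = Raw_total * yield / 100 = 12941.5600 * 89.7640 / 100 = 11616.8619 sq ft
Value = Finished * price = 11616.8619 * 5.9590 = 69224.8802 $


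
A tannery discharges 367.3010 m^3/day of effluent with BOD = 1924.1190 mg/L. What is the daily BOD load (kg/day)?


Formula: BOD_load = volume * conc / 1000
Substituting: BOD_load = 367.3010 * 1924.1190 / 1000
Result: 706.7308 kg/day


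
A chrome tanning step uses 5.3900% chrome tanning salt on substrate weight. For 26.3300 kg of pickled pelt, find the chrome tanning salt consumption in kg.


Formula: Chrome = substrate * pct / 100
Substituting: Chrome = 26.3300 * 5.3900 / 100
Result: 1.4192 kg


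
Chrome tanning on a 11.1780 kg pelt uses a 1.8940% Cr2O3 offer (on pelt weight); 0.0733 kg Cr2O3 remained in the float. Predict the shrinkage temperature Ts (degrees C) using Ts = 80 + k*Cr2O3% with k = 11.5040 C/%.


Offered = pelt * offer_pct / 100 = 11.1780 * 1.8940 / 100 = 0.2117 kg
Uptake = offered - residual = 0.2117 - 0.0733 = 0.1384 kg
Cr2O3% on pelt = uptake / pelt * 100 = 0.1384 / 11.1780 * 100 = 1.2382 %
Ts = 80 + k * Cr2O3% = 80 + 11.5040 * 1.2382 = 94.2448 C


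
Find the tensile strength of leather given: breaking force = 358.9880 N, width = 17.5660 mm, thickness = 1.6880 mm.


Formula: TS = force / (width * thickness)
Substituting: TS = 358.9880 / (17.5660 * 1.6880)
Result: 12.1069 N/mm^2


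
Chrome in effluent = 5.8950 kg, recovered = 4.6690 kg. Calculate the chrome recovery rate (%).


Formula: Recovery = recovered / input * 100
Substituting: Recovery = 4.6690 / 5.8950 * 100
Result: 79.2027 %


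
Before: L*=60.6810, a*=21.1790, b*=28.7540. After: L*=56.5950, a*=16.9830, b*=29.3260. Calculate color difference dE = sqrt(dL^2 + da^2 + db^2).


dL = -4.0860, da = -4.1960, db = 0.5720
dE = sqrt((-4.0860)^2 + (-4.1960)^2 + 0.5720^2) = 5.8846


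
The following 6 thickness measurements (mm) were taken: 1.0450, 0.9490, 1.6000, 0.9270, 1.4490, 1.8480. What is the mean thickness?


Formula: Average = sum / n
Substituting: Average = 7.8180 / 6
Result: 1.3030 mm


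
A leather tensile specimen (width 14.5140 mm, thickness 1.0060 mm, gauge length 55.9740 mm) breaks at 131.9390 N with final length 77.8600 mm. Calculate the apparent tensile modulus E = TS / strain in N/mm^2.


TS = F / (w * t) = 131.9390 / (14.5140 * 1.0060) = 9.0362 N/mm^2
strain = (Lf - L0) / L0 = (77.8600 - 55.9740) / 55.9740 = 0.3910
E = TS / strain = 9.0362 / 0.3910 = 23.1104 N/mm^2


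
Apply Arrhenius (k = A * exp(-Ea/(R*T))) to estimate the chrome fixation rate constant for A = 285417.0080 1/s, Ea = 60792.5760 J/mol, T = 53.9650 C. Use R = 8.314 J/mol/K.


T_K = T_C + 273.15 = 53.9650 + 273.15 = 327.1150 K
exponent = -Ea / (R * T_K) = -60792.5760 / (8.314 * 327.1150) = -22.3532
k = A * exp(exponent) = 285417.0080 * exp(-22.3532) = 5.5924e-05 1/s


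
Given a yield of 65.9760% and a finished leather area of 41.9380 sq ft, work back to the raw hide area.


Formula: raw = finished * 100 / yield
Substituting: raw = 41.9380 * 100 / 65.9760
Result: 63.5655 sq ft


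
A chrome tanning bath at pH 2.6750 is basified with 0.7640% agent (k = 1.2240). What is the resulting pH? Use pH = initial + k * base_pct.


Formula: pH_final = pH_initial + k * base_pct
Substituting: pH_final = 2.6750 + 1.2240 * 0.7640
Result: 3.6101


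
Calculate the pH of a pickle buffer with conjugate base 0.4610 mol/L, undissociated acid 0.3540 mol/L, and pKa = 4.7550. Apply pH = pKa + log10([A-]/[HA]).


ratio = [A-] / [HA] = 0.4610 / 0.3540 = 1.3023
log10(ratio) = 0.1147
pH = pKa + log10(ratio) = 4.7550 + 0.1147 = 4.8697


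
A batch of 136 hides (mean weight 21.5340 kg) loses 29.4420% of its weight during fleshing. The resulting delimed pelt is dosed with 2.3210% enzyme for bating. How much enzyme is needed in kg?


Total_raw = N * avg_wt = 136 * 21.5340 = 2928.6240 kg
Substrate = Total_raw * (1 - loss/100) = 2928.6240 * (1 - 29.4420/100) = 2066.3785 kg
Enzyme = Substrate * pct / 100 = 2066.3785 * 2.3210 / 100 = 47.9606 kg


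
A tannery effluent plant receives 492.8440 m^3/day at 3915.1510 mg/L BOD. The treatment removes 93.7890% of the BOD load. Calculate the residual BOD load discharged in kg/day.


Load_in = volume * conc / 1000 = 492.8440 * 3915.1510 / 1000 = 1929.5587 kg/day
Removed = Load_in * eff / 100 = 1929.5587 * 93.7890 / 100 = 1809.7138 kg/day
Load_out = Load_in - Removed = 1929.5587 - 1809.7138 = 119.8449 kg/day


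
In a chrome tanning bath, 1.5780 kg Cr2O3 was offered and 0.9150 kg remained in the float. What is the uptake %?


Formula: Uptake = (offered - residual) / offered * 100
Substituting: Uptake = (1.5780 - 0.9150) / 1.5780 * 100
Result: 42.0152 %


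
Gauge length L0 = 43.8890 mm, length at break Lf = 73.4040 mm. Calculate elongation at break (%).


Formula: Elongation = (Lf - L0) / L0 * 100
Substituting: Elongation = (73.4040 - 43.8890) / 43.8890 * 100
Result: 67.2492 %


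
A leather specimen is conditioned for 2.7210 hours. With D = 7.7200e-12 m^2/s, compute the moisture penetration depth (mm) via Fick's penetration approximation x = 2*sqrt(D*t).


t = 2.7210 hr * 3600 = 9795.6000 s
D * t = 7.7200e-12 * 9795.6000 = 7.5622e-08
x = 2 * sqrt(D*t) = 2 * sqrt(7.5622e-08) = 5.4999e-04 m = 0.5500 mm


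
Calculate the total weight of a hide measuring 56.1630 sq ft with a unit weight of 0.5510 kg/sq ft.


Formula: Weight = area * weight_per_sqft
Substituting: Weight = 56.1630 * 0.5510
Result: 30.9458 kg


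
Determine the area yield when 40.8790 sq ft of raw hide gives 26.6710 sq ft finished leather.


Formula: Yield = finished / raw * 100
Substituting: Yield = 26.6710 / 40.8790 * 100
Result: 65.2438 %


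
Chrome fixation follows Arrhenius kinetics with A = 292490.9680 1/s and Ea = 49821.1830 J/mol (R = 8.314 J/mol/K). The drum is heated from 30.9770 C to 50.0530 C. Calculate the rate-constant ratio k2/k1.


T1 = 30.9770 + 273.15 = 304.1270 K; T2 = 50.0530 + 273.15 = 323.2030 K
k1 = A * exp(-Ea/(R*T1)) = 292490.9680 * exp(-49821.1830/(8.314*304.1270)) = 8.1074e-04 1/s
k2 = A * exp(-Ea/(R*T2)) = 292490.9680 * exp(-49821.1830/(8.314*323.2030)) = 0.00259383 1/s
k2/k1 = 0.00259383 / 8.1074e-04 = 3.1994


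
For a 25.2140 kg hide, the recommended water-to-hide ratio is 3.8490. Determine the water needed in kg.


Formula: Water = hide_weight * ratio
Substituting: Water = 25.2140 * 3.8490
Result: 97.0487 kg


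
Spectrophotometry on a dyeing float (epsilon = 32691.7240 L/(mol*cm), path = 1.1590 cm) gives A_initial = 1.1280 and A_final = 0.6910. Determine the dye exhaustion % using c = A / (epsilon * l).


c_initial = A_i / (epsilon * l) = 1.1280 / (32691.7240 * 1.1590) = 2.9771e-05 mol/L
c_final = A_f / (epsilon * l) = 0.6910 / (32691.7240 * 1.1590) = 1.8237e-05 mol/L
Exhaustion = (c_initial - c_final) / c_initial * 100 = (2.9771e-05 - 1.8237e-05) / 2.9771e-05 * 100 = 38.7411 %


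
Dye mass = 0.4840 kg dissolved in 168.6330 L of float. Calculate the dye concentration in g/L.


Formula: Conc = dye_mass(kg) / volume(L) * 1000
Substituting: Conc = 0.4840 / 168.6330 * 1000
Result: 2.8701 g/L


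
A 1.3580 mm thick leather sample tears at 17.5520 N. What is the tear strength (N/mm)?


Formula: Tear strength = force / thickness
Substituting: Tear strength = 17.5520 / 1.3580
Result: 12.9249 N/mm


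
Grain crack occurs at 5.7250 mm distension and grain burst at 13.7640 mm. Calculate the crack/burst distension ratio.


Formula: Ratio = crack / burst
Substituting: Ratio = 5.7250 / 13.7640
Result: 0.4159


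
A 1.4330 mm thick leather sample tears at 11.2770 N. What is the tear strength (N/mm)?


Formula: Tear strength = force / thickness
Substituting: Tear strength = 11.2770 / 1.4330
Result: 7.8695 N/mm


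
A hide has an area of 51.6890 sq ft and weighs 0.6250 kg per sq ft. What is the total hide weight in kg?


Formula: Weight = area * weight_per_sqft
Substituting: Weight = 51.6890 * 0.6250
Result: 32.3056 kg


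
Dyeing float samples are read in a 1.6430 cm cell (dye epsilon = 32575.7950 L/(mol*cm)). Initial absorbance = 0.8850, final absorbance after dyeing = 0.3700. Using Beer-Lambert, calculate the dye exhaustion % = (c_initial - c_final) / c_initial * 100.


c_initial = A_i / (epsilon * l) = 0.8850 / (32575.7950 * 1.6430) = 1.6535e-05 mol/L
c_final = A_f / (epsilon * l) = 0.3700 / (32575.7950 * 1.6430) = 6.9130e-06 mol/L
Exhaustion = (c_initial - c_final) / c_initial * 100 = (1.6535e-05 - 6.9130e-06) / 1.6535e-05 * 100 = 58.1921 %


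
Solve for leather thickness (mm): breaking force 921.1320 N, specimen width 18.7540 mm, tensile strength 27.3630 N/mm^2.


Formula: t = F / (TS * w)
Substituting: t = 921.1320 / (27.3630 * 18.7540)
Result: 1.7950 mm


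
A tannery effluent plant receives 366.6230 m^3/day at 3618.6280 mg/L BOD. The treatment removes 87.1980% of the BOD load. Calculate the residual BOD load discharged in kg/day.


Load_in = volume * conc / 1000 = 366.6230 * 3618.6280 / 1000 = 1326.6723 kg/day
Removed = Load_in * eff / 100 = 1326.6723 * 87.1980 / 100 = 1156.8317 kg/day
Load_out = Load_in - Removed = 1326.6723 - 1156.8317 = 169.8406 kg/day


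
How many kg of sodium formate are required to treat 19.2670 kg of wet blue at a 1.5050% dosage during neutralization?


Formula: Neutralizer = substrate * pct / 100
Substituting: Neutralizer = 19.2670 * 1.5050 / 100
Result: 0.2900 kg


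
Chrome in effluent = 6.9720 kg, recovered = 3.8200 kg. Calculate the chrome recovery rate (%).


Formula: Recovery = recovered / input * 100
Substituting: Recovery = 3.8200 / 6.9720 * 100
Result: 54.7906 %


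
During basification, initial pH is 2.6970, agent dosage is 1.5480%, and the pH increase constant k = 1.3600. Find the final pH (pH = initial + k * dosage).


Formula: pH_final = pH_initial + k * base_pct
Substituting: pH_final = 2.6970 + 1.3600 * 1.5480
Result: 4.8023


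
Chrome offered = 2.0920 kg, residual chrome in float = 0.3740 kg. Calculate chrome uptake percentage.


Formula: Uptake = (offered - residual) / offered * 100
Substituting: Uptake = (2.0920 - 0.3740) / 2.0920 * 100
Result: 82.1224 %


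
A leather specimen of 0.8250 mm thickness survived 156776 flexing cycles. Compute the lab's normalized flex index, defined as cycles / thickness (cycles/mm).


Formula: Index = cycles / thickness
Substituting: Index = 156776 / 0.8250
Result: 190031.5152 cycles/mm


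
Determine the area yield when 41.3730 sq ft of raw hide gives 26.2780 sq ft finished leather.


Formula: Yield = finished / raw * 100
Substituting: Yield = 26.2780 / 41.3730 * 100
Result: 63.5149 %


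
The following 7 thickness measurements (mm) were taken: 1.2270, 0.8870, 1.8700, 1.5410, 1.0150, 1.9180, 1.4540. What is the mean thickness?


Formula: Average = sum / n
Substituting: Average = 9.9120 / 7
Result: 1.4160 mm


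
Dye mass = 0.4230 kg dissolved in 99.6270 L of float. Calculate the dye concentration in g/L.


Formula: Conc = dye_mass(kg) / volume(L) * 1000
Substituting: Conc = 0.4230 / 99.6270 * 1000
Result: 4.2458 g/L


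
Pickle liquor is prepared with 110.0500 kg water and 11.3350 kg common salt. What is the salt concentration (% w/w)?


Formula: Conc = salt / (water + salt) * 100
Substituting: Conc = 11.3350 / (110.0500 + 11.3350) * 100
Result: 9.3381 %


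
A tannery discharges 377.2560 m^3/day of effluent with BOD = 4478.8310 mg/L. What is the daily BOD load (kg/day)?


Formula: BOD_load = volume * conc / 1000
Substituting: BOD_load = 377.2560 * 4478.8310 / 1000
Result: 1689.6659 kg/day


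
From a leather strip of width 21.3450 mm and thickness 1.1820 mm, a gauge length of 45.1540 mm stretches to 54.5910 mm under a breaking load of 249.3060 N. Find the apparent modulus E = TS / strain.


TS = F / (w * t) = 249.3060 / (21.3450 * 1.1820) = 9.8814 N/mm^2
strain = (Lf - L0) / L0 = (54.5910 - 45.1540) / 45.1540 = 0.2090
E = TS / strain = 9.8814 / 0.2090 = 47.2804 N/mm^2


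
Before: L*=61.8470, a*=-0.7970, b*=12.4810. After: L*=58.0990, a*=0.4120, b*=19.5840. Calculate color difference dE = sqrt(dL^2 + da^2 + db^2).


dL = -3.7480, da = 1.2090, db = 7.1030
dE = sqrt((-3.7480)^2 + 1.2090^2 + 7.1030^2) = 8.1217


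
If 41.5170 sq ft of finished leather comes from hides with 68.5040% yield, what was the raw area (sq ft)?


Formula: raw = finished * 100 / yield
Substituting: raw = 41.5170 * 100 / 68.5040
Result: 60.6052 sq ft


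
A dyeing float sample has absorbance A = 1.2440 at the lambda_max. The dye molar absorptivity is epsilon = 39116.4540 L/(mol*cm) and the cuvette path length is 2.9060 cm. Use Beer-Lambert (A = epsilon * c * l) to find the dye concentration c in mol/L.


Formula: c = A / (epsilon * l)
Substituting: c = 1.2440 / (39116.4540 * 2.9060)
Result: 1.0944e-05 mol/L


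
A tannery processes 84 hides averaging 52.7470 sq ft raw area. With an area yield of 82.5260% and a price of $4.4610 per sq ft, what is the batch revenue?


Raw_total = N * avg_area = 84 * 52.7470 = 4430.7480 sq ft
Finished = Raw_total * yield / 100 = 4430.7480 * 82.5260 / 100 = 3656.5191 sq ft
Value = Finished * price = 3656.5191 * 4.4610 = 16311.7317 $


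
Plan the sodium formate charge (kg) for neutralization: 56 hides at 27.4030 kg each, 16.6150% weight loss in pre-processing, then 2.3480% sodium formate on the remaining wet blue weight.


Total_raw = N * avg_wt = 56 * 27.4030 = 1534.5680 kg
Substrate = Total_raw * (1 - loss/100) = 1534.5680 * (1 - 16.6150/100) = 1279.5995 kg
Neutralizer = Substrate * pct / 100 = 1279.5995 * 2.3480 / 100 = 30.0450 kg


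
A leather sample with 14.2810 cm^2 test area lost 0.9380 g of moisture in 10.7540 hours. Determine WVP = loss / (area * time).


Formula: WVP = loss / (area * time)
Substituting: WVP = 0.9380 / (14.2810 * 10.7540)
Result: 0.00610765 g/(cm^2*hr)


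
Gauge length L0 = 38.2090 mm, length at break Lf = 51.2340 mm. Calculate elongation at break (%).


Formula: Elongation = (Lf - L0) / L0 * 100
Substituting: Elongation = (51.2340 - 38.2090) / 38.2090 * 100
Result: 34.0888 %


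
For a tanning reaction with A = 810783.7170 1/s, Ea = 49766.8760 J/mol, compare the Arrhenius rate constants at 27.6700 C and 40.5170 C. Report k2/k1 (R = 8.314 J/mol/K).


T1 = 27.6700 + 273.15 = 300.8200 K; T2 = 40.5170 + 273.15 = 313.6670 K
k1 = A * exp(-Ea/(R*T1)) = 810783.7170 * exp(-49766.8760/(8.314*300.8200)) = 0.0018494 1/s
k2 = A * exp(-Ea/(R*T2)) = 810783.7170 * exp(-49766.8760/(8.314*313.6670)) = 0.00417811 1/s
k2/k1 = 0.00417811 / 0.0018494 = 2.2592


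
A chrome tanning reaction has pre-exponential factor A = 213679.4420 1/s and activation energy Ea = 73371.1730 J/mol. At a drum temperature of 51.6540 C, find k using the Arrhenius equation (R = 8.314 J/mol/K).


T_K = T_C + 273.15 = 51.6540 + 273.15 = 324.8040 K
exponent = -Ea / (R * T_K) = -73371.1730 / (8.314 * 324.8040) = -27.1703
k = A * exp(exponent) = 213679.4420 * exp(-27.1703) = 3.3874e-07 1/s


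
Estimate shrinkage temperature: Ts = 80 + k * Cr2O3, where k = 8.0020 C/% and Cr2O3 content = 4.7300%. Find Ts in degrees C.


Formula: Ts = 80 + k * Cr2O3
Substituting: Ts = 80 + 8.0020 * 4.7300
Result: 117.8495 C


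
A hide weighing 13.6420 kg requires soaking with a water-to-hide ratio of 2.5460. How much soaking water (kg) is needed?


Formula: Water = hide_weight * ratio
Substituting: Water = 13.6420 * 2.5460
Result: 34.7325 kg


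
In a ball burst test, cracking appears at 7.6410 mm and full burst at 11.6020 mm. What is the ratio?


Formula: Ratio = crack / burst
Substituting: Ratio = 7.6410 / 11.6020
Result: 0.6586


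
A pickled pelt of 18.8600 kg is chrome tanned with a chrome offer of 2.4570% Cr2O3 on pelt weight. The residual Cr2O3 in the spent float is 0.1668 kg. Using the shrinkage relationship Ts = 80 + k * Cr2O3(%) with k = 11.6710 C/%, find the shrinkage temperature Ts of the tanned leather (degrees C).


Offered = pelt * offer_pct / 100 = 18.8600 * 2.4570 / 100 = 0.4634 kg
Uptake = offered - residual = 0.4634 - 0.1668 = 0.2966 kg
Cr2O3% on pelt = uptake / pelt * 100 = 0.2966 / 18.8600 * 100 = 1.5726 %
Ts = 80 + k * Cr2O3% = 80 + 11.6710 * 1.5726 = 98.3537 C


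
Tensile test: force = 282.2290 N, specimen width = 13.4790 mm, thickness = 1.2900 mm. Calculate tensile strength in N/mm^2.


Formula: TS = force / (width * thickness)
Substituting: TS = 282.2290 / (13.4790 * 1.2900)
Result: 16.2313 N/mm^2


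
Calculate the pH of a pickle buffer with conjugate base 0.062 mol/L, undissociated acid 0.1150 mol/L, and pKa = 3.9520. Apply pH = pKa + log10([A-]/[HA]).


ratio = [A-] / [HA] = 0.062 / 0.1150 = 0.5391
log10(ratio) = -0.2683
pH = pKa + log10(ratio) = 3.9520 - 0.2683 = 3.6837


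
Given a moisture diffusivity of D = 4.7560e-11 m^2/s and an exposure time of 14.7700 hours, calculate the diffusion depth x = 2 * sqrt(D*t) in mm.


t = 14.7700 hr * 3600 = 53172.0000 s
D * t = 4.7560e-11 * 53172.0000 = 2.5289e-06
x = 2 * sqrt(D*t) = 2 * sqrt(2.5289e-06) = 0.00318048 m = 3.1805 mm


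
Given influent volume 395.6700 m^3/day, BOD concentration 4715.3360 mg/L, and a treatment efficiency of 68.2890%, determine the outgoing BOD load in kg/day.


Load_in = volume * conc / 1000 = 395.6700 * 4715.3360 / 1000 = 1865.7170 kg/day
Removed = Load_in * eff / 100 = 1865.7170 * 68.2890 / 100 = 1274.0795 kg/day
Load_out = Load_in - Removed = 1865.7170 - 1274.0795 = 591.6375 kg/day


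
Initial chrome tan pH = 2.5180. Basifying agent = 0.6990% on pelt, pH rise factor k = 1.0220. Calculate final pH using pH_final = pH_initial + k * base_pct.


Formula: pH_final = pH_initial + k * base_pct
Substituting: pH_final = 2.5180 + 1.0220 * 0.6990
Result: 3.2324


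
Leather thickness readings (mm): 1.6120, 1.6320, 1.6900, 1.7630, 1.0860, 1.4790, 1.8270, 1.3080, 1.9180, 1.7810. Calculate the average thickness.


Formula: Average = sum / n
Substituting: Average = 16.0960 / 10
Result: 1.6096 mm


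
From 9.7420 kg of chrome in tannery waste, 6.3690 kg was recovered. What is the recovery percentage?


Formula: Recovery = recovered / input * 100
Substituting: Recovery = 6.3690 / 9.7420 * 100
Result: 65.3767 %


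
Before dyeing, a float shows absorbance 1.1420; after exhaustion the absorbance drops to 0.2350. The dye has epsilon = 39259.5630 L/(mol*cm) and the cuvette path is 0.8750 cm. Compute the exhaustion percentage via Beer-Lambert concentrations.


c_initial = A_i / (epsilon * l) = 1.1420 / (39259.5630 * 0.8750) = 3.3244e-05 mol/L
c_final = A_f / (epsilon * l) = 0.2350 / (39259.5630 * 0.8750) = 6.8409e-06 mol/L
Exhaustion = (c_initial - c_final) / c_initial * 100 = (3.3244e-05 - 6.8409e-06) / 3.3244e-05 * 100 = 79.4221 %


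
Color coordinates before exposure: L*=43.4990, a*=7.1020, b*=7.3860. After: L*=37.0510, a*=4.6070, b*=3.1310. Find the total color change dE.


dL = -6.4480, da = -2.4950, db = -4.2550
dE = sqrt((-6.4480)^2 + (-2.4950)^2 + (-4.2550)^2) = 8.1183


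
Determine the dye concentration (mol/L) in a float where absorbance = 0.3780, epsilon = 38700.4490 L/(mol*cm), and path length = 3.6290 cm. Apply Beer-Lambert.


Formula: c = A / (epsilon * l)
Substituting: c = 0.3780 / (38700.4490 * 3.6290)
Result: 2.6915e-06 mol/L


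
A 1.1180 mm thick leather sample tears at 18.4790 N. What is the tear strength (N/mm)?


Formula: Tear strength = force / thickness
Substituting: Tear strength = 18.4790 / 1.1180
Result: 16.5286 N/mm


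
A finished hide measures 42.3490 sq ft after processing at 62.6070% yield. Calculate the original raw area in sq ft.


Formula: raw = finished * 100 / yield
Substituting: raw = 42.3490 * 100 / 62.6070
Result: 67.6426 sq ft


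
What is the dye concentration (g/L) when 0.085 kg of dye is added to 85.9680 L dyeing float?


Formula: Conc = dye_mass(kg) / volume(L) * 1000
Substituting: Conc = 0.085 / 85.9680 * 1000
Result: 0.9887 g/L


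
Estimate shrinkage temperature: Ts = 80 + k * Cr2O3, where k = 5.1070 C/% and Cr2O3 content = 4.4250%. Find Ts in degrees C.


Formula: Ts = 80 + k * Cr2O3
Substituting: Ts = 80 + 5.1070 * 4.4250
Result: 102.5985 C


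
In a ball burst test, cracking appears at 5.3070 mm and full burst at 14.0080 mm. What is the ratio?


Formula: Ratio = crack / burst
Substituting: Ratio = 5.3070 / 14.0080
Result: 0.3789


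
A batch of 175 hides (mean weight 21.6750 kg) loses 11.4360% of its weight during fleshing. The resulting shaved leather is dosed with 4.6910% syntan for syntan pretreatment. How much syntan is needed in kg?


Total_raw = N * avg_wt = 175 * 21.6750 = 3793.1250 kg
Substrate = Total_raw * (1 - loss/100) = 3793.1250 * (1 - 11.4360/100) = 3359.3432 kg
Syntan = Substrate * pct / 100 = 3359.3432 * 4.6910 / 100 = 157.5868 kg


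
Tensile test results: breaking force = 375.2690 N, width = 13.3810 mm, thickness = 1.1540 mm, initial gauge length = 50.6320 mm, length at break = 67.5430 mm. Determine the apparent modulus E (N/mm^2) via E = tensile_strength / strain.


TS = F / (w * t) = 375.2690 / (13.3810 * 1.1540) = 24.3024 N/mm^2
strain = (Lf - L0) / L0 = (67.5430 - 50.6320) / 50.6320 = 0.3340
E = TS / strain = 24.3024 / 0.3340 = 72.7619 N/mm^2


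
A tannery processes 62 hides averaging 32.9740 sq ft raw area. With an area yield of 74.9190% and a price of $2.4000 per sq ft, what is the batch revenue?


Raw_total = N * avg_area = 62 * 32.9740 = 2044.3880 sq ft
Finished = Raw_total * yield / 100 = 2044.3880 * 74.9190 / 100 = 1531.6350 sq ft
Value = Finished * price = 1531.6350 * 2.4000 = 3675.9241 $


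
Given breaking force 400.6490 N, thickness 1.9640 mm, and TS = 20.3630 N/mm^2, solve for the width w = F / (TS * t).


Formula: w = F / (TS * t)
Substituting: w = 400.6490 / (20.3630 * 1.9640)
Result: 10.0180 mm


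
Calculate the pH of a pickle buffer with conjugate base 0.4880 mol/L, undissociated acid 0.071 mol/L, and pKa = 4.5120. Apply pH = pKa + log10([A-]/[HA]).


ratio = [A-] / [HA] = 0.4880 / 0.071 = 6.8732
log10(ratio) = 0.8372
pH = pKa + log10(ratio) = 4.5120 + 0.8372 = 5.3492


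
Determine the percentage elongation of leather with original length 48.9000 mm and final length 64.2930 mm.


Formula: Elongation = (Lf - L0) / L0 * 100
Substituting: Elongation = (64.2930 - 48.9000) / 48.9000 * 100
Result: 31.4785 %


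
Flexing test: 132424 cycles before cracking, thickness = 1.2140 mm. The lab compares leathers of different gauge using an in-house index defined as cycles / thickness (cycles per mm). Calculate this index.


Formula: Index = cycles / thickness
Substituting: Index = 132424 / 1.2140
Result: 109080.7249 cycles/mm


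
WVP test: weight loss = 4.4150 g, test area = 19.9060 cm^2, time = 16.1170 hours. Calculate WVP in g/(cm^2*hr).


Formula: WVP = loss / (area * time)
Substituting: WVP = 4.4150 / (19.9060 * 16.1170)
Result: 0.0137614 g/(cm^2*hr)


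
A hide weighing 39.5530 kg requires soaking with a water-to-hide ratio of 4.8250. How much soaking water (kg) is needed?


Formula: Water = hide_weight * ratio
Substituting: Water = 39.5530 * 4.8250
Result: 190.8432 kg


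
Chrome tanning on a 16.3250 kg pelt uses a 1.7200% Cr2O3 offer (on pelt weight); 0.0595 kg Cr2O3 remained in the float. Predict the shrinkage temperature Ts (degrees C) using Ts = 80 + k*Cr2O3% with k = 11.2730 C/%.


Offered = pelt * offer_pct / 100 = 16.3250 * 1.7200 / 100 = 0.2808 kg
Uptake = offered - residual = 0.2808 - 0.0595 = 0.2213 kg
Cr2O3% on pelt = uptake / pelt * 100 = 0.2213 / 16.3250 * 100 = 1.3555 %
Ts = 80 + k * Cr2O3% = 80 + 11.2730 * 1.3555 = 95.2809 C


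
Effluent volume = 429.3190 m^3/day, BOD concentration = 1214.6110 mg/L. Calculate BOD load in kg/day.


Formula: BOD_load = volume * conc / 1000
Substituting: BOD_load = 429.3190 * 1214.6110 / 1000
Result: 521.4556 kg/day


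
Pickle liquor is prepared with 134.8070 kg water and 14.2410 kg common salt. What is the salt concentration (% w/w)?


Formula: Conc = salt / (water + salt) * 100
Substituting: Conc = 14.2410 / (134.8070 + 14.2410) * 100
Result: 9.5546 %


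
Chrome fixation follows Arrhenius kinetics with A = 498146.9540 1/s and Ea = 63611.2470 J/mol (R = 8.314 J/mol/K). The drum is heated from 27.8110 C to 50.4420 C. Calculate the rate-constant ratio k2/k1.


T1 = 27.8110 + 273.15 = 300.9610 K; T2 = 50.4420 + 273.15 = 323.5920 K
k1 = A * exp(-Ea/(R*T1)) = 498146.9540 * exp(-63611.2470/(8.314*300.9610)) = 4.5355e-06 1/s
k2 = A * exp(-Ea/(R*T2)) = 498146.9540 * exp(-63611.2470/(8.314*323.5920)) = 2.6840e-05 1/s
k2/k1 = 2.6840e-05 / 4.5355e-06 = 5.9177


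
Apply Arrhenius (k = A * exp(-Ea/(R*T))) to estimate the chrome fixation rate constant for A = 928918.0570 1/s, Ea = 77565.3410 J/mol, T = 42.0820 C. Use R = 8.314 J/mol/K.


T_K = T_C + 273.15 = 42.0820 + 273.15 = 315.2320 K
exponent = -Ea / (R * T_K) = -77565.3410 / (8.314 * 315.2320) = -29.5956
k = A * exp(exponent) = 928918.0570 * exp(-29.5956) = 1.3025e-07 1/s


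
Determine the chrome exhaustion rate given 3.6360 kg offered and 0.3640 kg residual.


Formula: Uptake = (offered - residual) / offered * 100
Substituting: Uptake = (3.6360 - 0.3640) / 3.6360 * 100
Result: 89.9890 %


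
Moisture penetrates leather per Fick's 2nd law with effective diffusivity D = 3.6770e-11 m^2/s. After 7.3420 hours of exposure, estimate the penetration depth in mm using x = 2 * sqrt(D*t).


t = 7.3420 hr * 3600 = 26431.2000 s
D * t = 3.6770e-11 * 26431.2000 = 9.7188e-07
x = 2 * sqrt(D*t) = 2 * sqrt(9.7188e-07) = 0.00197167 m = 1.9717 mm


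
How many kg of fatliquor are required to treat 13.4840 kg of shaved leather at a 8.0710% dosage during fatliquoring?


Formula: Fat = substrate * pct / 100
Substituting: Fat = 13.4840 * 8.0710 / 100
Result: 1.0883 kg


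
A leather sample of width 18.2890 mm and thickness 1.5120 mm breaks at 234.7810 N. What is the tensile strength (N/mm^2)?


Formula: TS = force / (width * thickness)
Substituting: TS = 234.7810 / (18.2890 * 1.5120)
Result: 8.4903 N/mm^2


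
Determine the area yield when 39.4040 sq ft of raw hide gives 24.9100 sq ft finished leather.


Formula: Yield = finished / raw * 100
Substituting: Yield = 24.9100 / 39.4040 * 100
Result: 63.2169 %


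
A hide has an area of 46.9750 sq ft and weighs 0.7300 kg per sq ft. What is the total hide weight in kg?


Formula: Weight = area * weight_per_sqft
Substituting: Weight = 46.9750 * 0.7300
Result: 34.2918 kg


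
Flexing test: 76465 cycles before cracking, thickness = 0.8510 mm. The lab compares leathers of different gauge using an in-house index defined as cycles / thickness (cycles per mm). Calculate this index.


Formula: Index = cycles / thickness
Substituting: Index = 76465 / 0.8510
Result: 89853.1140 cycles/mm


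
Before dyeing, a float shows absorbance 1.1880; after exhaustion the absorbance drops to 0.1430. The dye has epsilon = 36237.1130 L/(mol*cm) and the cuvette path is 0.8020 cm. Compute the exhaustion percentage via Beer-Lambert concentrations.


c_initial = A_i / (epsilon * l) = 1.1880 / (36237.1130 * 0.8020) = 4.0878e-05 mol/L
c_final = A_f / (epsilon * l) = 0.1430 / (36237.1130 * 0.8020) = 4.9205e-06 mol/L
Exhaustion = (c_initial - c_final) / c_initial * 100 = (4.0878e-05 - 4.9205e-06) / 4.0878e-05 * 100 = 87.9630 %


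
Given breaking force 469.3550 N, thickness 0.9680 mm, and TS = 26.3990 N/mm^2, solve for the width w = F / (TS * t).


Formula: w = F / (TS * t)
Substituting: w = 469.3550 / (26.3990 * 0.9680)
Result: 18.3670 mm


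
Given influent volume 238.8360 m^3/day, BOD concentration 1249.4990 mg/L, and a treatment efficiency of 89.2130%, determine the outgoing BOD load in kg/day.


Load_in = volume * conc / 1000 = 238.8360 * 1249.4990 / 1000 = 298.4253 kg/day
Removed = Load_in * eff / 100 = 298.4253 * 89.2130 / 100 = 266.2342 kg/day
Load_out = Load_in - Removed = 298.4253 - 266.2342 = 32.1911 kg/day


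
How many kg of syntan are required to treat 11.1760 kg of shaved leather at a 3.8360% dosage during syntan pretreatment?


Formula: Syntan = substrate * pct / 100
Substituting: Syntan = 11.1760 * 3.8360 / 100
Result: 0.4287 kg


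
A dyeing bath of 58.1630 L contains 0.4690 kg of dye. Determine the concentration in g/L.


Formula: Conc = dye_mass(kg) / volume(L) * 1000
Substituting: Conc = 0.4690 / 58.1630 * 1000
Result: 8.0635 g/L


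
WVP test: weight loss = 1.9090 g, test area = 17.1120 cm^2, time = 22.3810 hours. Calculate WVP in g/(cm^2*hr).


Formula: WVP = loss / (area * time)
Substituting: WVP = 1.9090 / (17.1120 * 22.3810)
Result: 0.00498455 g/(cm^2*hr)


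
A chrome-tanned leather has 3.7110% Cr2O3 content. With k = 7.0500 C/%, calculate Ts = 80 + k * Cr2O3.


Formula: Ts = 80 + k * Cr2O3
Substituting: Ts = 80 + 7.0500 * 3.7110
Result: 106.1625 C
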